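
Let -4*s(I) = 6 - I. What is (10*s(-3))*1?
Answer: -45/2 ≈ -22.500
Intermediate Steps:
s(I) = -3/2 + I/4 (s(I) = -(6 - I)/4 = -3/2 + I/4)
(10*s(-3))*1 = (10*(-3/2 + (1/4)*(-3)))*1 = (10*(-3/2 - 3/4))*1 = (10*(-9/4))*1 = -45/2*1 = -45/2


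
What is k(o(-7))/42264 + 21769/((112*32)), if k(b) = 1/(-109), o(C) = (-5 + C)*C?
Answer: 12535612895/2063835648 ≈ 6.0739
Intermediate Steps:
o(C) = C*(-5 + C)
k(b) = -1/109
k(o(-7))/42264 + 21769/((112*32)) = -1/109/42264 + 21769/((112*32)) = -1/109*1/42264 + 21769/3584 = -1/4606776 + 21769*(1/3584) = -1/4606776 + 21769/3584 = 12535612895/2063835648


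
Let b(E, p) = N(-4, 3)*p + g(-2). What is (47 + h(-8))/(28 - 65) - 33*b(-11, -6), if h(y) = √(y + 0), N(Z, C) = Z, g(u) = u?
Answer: -26909/37 - 2*I*√2/37 ≈ -727.27 - 0.076444*I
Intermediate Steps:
h(y) = √y
b(E, p) = -2 - 4*p (b(E, p) = -4*p - 2 = -2 - 4*p)
(47 + h(-8))/(28 - 65) - 33*b(-11, -6) = (47 + √(-8))/(28 - 65) - 33*(-2 - 4*(-6)) = (47 + 2*I*√2)/(-37) - 33*(-2 + 24) = (47 + 2*I*√2)*(-1/37) - 33*22 = (-47/37 - 2*I*√2/37) - 726 = -26909/37 - 2*I*√2/37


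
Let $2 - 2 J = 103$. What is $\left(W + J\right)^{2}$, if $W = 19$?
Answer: $\frac{3969}{4} \approx 992.25$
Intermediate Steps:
$J = - \frac{101}{2}$ ($J = 1 - \frac{103}{2} = - \frac{101}{2} \approx -50.5$)
$\left(W + J\right)^{2} = \left(19 - \frac{101}{2}\right)^{2} = \left(- \frac{63}{2}\right)^{2} = \frac{3969}{4}$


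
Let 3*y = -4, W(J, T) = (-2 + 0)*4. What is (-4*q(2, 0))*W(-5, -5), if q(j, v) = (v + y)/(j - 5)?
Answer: 128/9 ≈ 14.222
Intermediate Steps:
W(J, T) = -8 (W(J, T) = -2*4 = -8)
y = -4/3 (y = (⅓)*(-4) = -4/3 ≈ -1.3333)
q(j, v) = (-4/3 + v)/(-5 + j) (q(j, v) = (v - 4/3)/(j - 5) = (-4/3 + v)/(-5 + j))
(-4*q(2, 0))*W(-5, -5) = -4*(-4/3 + 0)/(-5 + 2)*(-8) = -4*(-4)/((-3)*3)*(-8) = -(-4)*(-4)/(3*3)*(-8) = -4*4/9*(-8) = -16/9*(-8) = 128/9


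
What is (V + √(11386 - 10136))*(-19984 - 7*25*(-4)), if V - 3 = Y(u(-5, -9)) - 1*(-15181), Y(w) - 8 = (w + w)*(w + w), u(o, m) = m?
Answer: -299210544 - 482100*√2 ≈ -2.9989e+8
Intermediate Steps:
Y(w) = 8 + 4*w² (Y(w) = 8 + (w + w)*(w + w) = 8 + (2*w)*(2*w) = 8 + 4*w²)
V = 15516 (V = 3 + ((8 + 4*(-9)²) - 1*(-15181)) = 3 + ((8 + 4*81) + 15181) = 3 + ((8 + 324) + 15181) = 3 + (332 + 15181) = 3 + 15513 = 15516)
(V + √(11386 - 10136))*(-19984 - 7*25*(-4)) = (15516 + √(11386 - 10136))*(-19984 - 7*25*(-4)) = (15516 + √1250)*(-19984 - 175*(-4)) = (15516 + 25*√2)*(-19984 + 700) = (15516 + 25*√2)*(-19284) = -299210544 - 482100*√2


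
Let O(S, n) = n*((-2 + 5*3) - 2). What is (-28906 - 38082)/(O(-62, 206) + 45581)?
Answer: -66988/47847 ≈ -1.4000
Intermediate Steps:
O(S, n) = 11*n (O(S, n) = n*((-2 + 15) - 2) = n*(13 - 2) = n*11 = 11*n)
(-28906 - 38082)/(O(-62, 206) + 45581) = (-28906 - 38082)/(11*206 + 45581) = -66988/(2266 + 45581) = -66988/47847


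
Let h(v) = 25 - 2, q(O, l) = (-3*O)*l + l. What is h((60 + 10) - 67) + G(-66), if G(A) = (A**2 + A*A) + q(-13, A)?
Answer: 6095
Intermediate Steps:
q(O, l) = l - 3*O*l (q(O, l) = -3*O*l + l = l - 3*O*l)
h(v) = 23
G(A) = 2*A**2 + 40*A (G(A) = (A**2 + A*A) + A*(1 - 3*(-13)) = (A**2 + A**2) + A*(1 + 39) = 2*A**2 + A*40 = 2*A**2 + 40*A)
h((60 + 10) - 67) + G(-66) = 23 + 2*(-66)*(20 - 66) = 23 + 2*(-66)*(-46) = 23 + 6072 = 6095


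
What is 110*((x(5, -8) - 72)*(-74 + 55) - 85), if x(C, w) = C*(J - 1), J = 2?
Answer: 130680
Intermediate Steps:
x(C, w) = C (x(C, w) = C*(2 - 1) = C*1 = C)
110*((x(5, -8) - 72)*(-74 + 55) - 85) = 110*((5 - 72)*(-74 + 55) - 85) = 110*(-67*(-19) - 85) = 110*(1273 - 85) = 110*1188 = 130680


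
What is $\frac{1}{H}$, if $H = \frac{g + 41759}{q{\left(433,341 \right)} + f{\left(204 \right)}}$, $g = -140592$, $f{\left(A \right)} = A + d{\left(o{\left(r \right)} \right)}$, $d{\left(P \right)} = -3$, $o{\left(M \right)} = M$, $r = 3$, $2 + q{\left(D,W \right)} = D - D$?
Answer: $- \frac{199}{98833} \approx -0.0020135$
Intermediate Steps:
$q{\left(D,W \right)} = -2$ ($q{\left(D,W \right)} = -2 + \left(D - D\right) = -2 + 0 = -2$)
$f{\left(A \right)} = -3 + A$ ($f{\left(A \right)} = A - 3 = -3 + A$)
$H = - \frac{98833}{199}$ ($H = \frac{-140592 + 41759}{-2 + \left(-3 + 204\right)} = - \frac{98833}{-2 + 201} = - \frac{98833}{199} \approx -496.65$)
$\frac{1}{H} = \frac{1}{- \frac{98833}{199}} = - \frac{199}{98833}$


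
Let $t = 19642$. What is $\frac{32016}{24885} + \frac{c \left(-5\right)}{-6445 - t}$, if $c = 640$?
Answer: $\frac{304944464}{216391665} \approx 1.4092$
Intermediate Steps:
$\frac{32016}{24885} + \frac{c \left(-5\right)}{-6445 - t} = \frac{32016}{24885} + \frac{640 \left(-5\right)}{-6445 - 19642} = 32016 \cdot \frac{1}{24885} - \frac{3200}{-6445 - 19642} = \frac{10672}{8295} - \frac{3200}{-26087} = \frac{10672}{8295} - - \frac{3200}{26087} = \frac{10672}{8295} + \frac{3200}{26087} = \frac{304944464}{216391665}$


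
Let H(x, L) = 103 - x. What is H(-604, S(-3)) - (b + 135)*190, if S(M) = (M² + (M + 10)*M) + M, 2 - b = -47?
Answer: -34253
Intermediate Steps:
b = 49 (b = 2 - 1*(-47) = 2 + 47 = 49)
S(M) = M + M² + M*(10 + M) (S(M) = (M² + (10 + M)*M) + M = (M² + M*(10 + M)) + M = M + M² + M*(10 + M))
H(-604, S(-3)) - (b + 135)*190 = (103 - 1*(-604)) - (49 + 135)*190 = (103 + 604) - 184*190 = 707 - 1*34960 = 707 - 34960 = -34253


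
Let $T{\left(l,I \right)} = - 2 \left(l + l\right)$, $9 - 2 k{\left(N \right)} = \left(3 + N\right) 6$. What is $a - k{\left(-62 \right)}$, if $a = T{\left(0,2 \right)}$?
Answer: $- \frac{363}{2} \approx -181.5$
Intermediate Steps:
$k{\left(N \right)} = - \frac{9}{2} - 3 N$ ($k{\left(N \right)} = \frac{9}{2} - \frac{\left(3 + N\right) 6}{2} = \frac{9}{2} - \frac{18 + 6 N}{2} = \frac{9}{2} - \left(9 + 3 N\right) = - \frac{9}{2} - 3 N$)
$T{\left(l,I \right)} = - 4 l$ ($T{\left(l,I \right)} = - 2 \cdot 2 l = - 4 l$)
$a = 0$ ($a = \left(-4\right) 0 = 0$)
$a - k{\left(-62 \right)} = 0 - \left(- \frac{9}{2} - -186\right) = 0 - \left(- \frac{9}{2} + 186\right) = 0 - \frac{363}{2} = - \frac{363}{2}$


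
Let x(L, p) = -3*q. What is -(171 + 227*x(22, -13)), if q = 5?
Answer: 3234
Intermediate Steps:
x(L, p) = -15 (x(L, p) = -3*5 = -15)
-(171 + 227*x(22, -13)) = -(171 + 227*(-15)) = -(171 - 3405) = -1*(-3234) = 3234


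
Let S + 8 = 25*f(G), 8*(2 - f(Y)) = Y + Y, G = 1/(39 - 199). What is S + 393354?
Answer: 50354693/128 ≈ 3.9340e+5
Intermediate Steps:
G = -1/160 (G = 1/(-160) = -1/160 ≈ -0.0062500)
f(Y) = 2 - Y/4 (f(Y) = 2 - (Y + Y)/8 = 2 - Y/4)
S = 5381/128 (S = -8 + 25*(2 - 1/4*(-1/160)) = -8 + 25*(2 + 1/640) = -8 + 25*(1281/640) = -8 + 6405/128 = 5381/128 ≈ 42.039)
S + 393354 = 5381/128 + 393354 = 50354693/128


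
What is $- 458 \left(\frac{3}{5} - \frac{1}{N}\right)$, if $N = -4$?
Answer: $- \frac{3893}{10} \approx -389.3$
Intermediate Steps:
$- 458 \left(\frac{3}{5} - \frac{1}{N}\right) = - 458 \left(\frac{3}{5} - \frac{1}{-4}\right) = - 458 \left(3 \cdot \frac{1}{5} - - \frac{1}{4}\right) = - 458 \left(\frac{3}{5} + \frac{1}{4}\right) = \left(-458\right) \frac{17}{20} = - \frac{3893}{10}$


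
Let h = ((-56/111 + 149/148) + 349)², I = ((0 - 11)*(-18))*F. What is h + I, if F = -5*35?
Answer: 17249759641/197136 ≈ 87502.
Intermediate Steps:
F = -175
I = -34650 (I = ((0 - 11)*(-18))*(-175) = -11*(-18)*(-175) = 198*(-175) = -34650)
h = 24080522041/197136 (h = ((-56*1/111 + 149*(1/148)) + 349)² = ((-56/111 + 149/148) + 349)² = (223/444 + 349)² = (155179/444)² = 24080522041/197136 ≈ 1.2215e+5)
h + I = 24080522041/197136 - 34650 = 17249759641/197136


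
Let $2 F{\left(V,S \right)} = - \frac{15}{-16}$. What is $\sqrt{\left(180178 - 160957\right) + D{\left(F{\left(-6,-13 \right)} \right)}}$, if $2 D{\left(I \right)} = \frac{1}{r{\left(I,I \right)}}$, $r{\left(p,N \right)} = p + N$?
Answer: $\frac{\sqrt{4324845}}{15} \approx 138.64$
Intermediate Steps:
$r{\left(p,N \right)} = N + p$
$F{\left(V,S \right)} = \frac{15}{32}$ ($F{\left(V,S \right)} = \frac{\left(-15\right) \frac{1}{-16}}{2} = \frac{\left(-15\right) \left(- \frac{1}{16}\right)}{2} = \frac{1}{2} \cdot \frac{15}{16} = \frac{15}{32}$)
$D{\left(I \right)} = \frac{1}{4 I}$ ($D{\left(I \right)} = \frac{1}{2 \left(I + I\right)} = \frac{1}{2 \cdot 2 I} = \frac{\frac{1}{2} \frac{1}{I}}{2} = \frac{1}{4 I}$)
$\sqrt{\left(180178 - 160957\right) + D{\left(F{\left(-6,-13 \right)} \right)}} = \sqrt{\left(180178 - 160957\right) + \frac{1}{4 \cdot \frac{15}{32}}} = \sqrt{19221 + \frac{1}{4} \cdot \frac{32}{15}} = \sqrt{19221 + \frac{8}{15}} = \sqrt{\frac{288323}{15}} = \frac{\sqrt{4324845}}{15}$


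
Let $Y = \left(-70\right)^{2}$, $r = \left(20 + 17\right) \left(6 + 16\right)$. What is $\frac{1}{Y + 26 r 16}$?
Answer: $\frac{1}{343524} \approx 2.911 \cdot 10^{-6}$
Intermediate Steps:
$r = 814$ ($r = 37 \cdot 22 = 814$)
$Y = 4900$
$\frac{1}{Y + 26 r 16} = \frac{1}{4900 + 26 \cdot 814 \cdot 16} = \frac{1}{4900 + 21164 \cdot 16} = \frac{1}{4900 + 338624} = \frac{1}{343524}$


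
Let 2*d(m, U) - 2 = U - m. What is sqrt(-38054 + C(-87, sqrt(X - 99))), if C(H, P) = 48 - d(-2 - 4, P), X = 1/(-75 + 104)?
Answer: sqrt(-127865640 - 58*I*sqrt(83230))/58 ≈ 0.012757 - 194.96*I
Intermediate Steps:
X = 1/29 ≈ 0.034483
d(m, U) = 1 + U/2 - m/2 (d(m, U) = 1 + (U - m)/2 = 1 + (U/2 - m/2) = 1 + U/2 - m/2)
C(H, P) = 44 - P/2 (C(H, P) = 48 - (1 + P/2 - (-2 - 4)/2) = 48 - (1 + P/2 - 1/2*(-6)) = 48 - (1 + P/2 + 3) = 48 - (4 + P/2) = 48 + (-4 - P/2) = 44 - P/2)
sqrt(-38054 + C(-87, sqrt(X - 99))) = sqrt(-38054 + (44 - sqrt(1/29 - 99)/2)) = sqrt(-38054 + (44 - I*sqrt(83230)/58)) = sqrt(-38010 - I*sqrt(83230)/58)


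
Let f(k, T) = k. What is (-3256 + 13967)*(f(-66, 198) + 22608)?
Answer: 241447362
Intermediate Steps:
(-3256 + 13967)*(f(-66, 198) + 22608) = (-3256 + 13967)*(-66 + 22608) = 10711*22542 = 241447362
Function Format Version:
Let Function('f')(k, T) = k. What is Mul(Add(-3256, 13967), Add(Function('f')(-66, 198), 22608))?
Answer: 241447362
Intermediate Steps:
Mul(Add(-3256, 13967), Add(Function('f')(-66, 198), 22608)) = Mul(Add(-3256, 13967), Add(-66, 22608)) = Mul(10711, 22542) = 241447362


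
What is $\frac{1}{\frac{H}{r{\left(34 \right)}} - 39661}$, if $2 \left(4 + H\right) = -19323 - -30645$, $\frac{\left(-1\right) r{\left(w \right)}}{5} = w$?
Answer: $- \frac{170}{6748027} \approx -2.5193 \cdot 10^{-5}$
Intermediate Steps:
$r{\left(w \right)} = - 5 w$
$H = 5657$ ($H = -4 + \frac{-19323 - -30645}{2} = -4 + \frac{-19323 + 30645}{2} = -4 + \frac{1}{2} \cdot 11322 = -4 + 5661 = 5657$)
$\frac{1}{\frac{H}{r{\left(34 \right)}} - 39661} = \frac{1}{\frac{5657}{\left(-5\right) 34} - 39661} = \frac{1}{\frac{5657}{-170} - 39661} = \frac{1}{5657 \left(- \frac{1}{170}\right) - 39661} = \frac{1}{- \frac{5657}{170} - 39661} = \frac{1}{- \frac{6748027}{170}} = - \frac{170}{6748027}$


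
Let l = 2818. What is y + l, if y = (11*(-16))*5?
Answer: 1938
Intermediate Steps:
y = -880 (y = -176*5 = -880)
y + l = -880 + 2818 = 1938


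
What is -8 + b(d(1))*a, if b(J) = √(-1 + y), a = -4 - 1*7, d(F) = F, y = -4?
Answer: -8 - 11*I*√5 ≈ -8.0 - 24.597*I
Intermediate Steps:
a = -11 (a = -4 - 7 = -11)
b(J) = I*√5 (b(J) = √(-1 - 4) = √(-5) = I*√5)
-8 + b(d(1))*a = -8 + (I*√5)*(-11) = -8 - 11*I*√5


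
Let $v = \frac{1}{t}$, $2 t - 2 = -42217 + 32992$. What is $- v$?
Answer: $\frac{2}{9223} \approx 0.00021685$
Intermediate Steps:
$t = - \frac{9223}{2}$ ($t = 1 + \frac{-42217 + 32992}{2} = 1 + \frac{1}{2} \left(-9225\right) = 1 - \frac{9225}{2} = - \frac{9223}{2} \approx -4611.5$)
$v = - \frac{2}{9223}$ ($v = \frac{1}{- \frac{9223}{2}} = - \frac{2}{9223} \approx -0.00021685$)
$- v = \left(-1\right) \left(- \frac{2}{9223}\right) = \frac{2}{9223}$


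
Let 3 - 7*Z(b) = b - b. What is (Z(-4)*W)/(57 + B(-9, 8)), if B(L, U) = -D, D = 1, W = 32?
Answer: 12/49 ≈ 0.24490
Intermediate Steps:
Z(b) = 3/7 (Z(b) = 3/7 - (b - b)/7 = 3/7 - ⅐*0 = 3/7 + 0 = 3/7)
B(L, U) = -1 (B(L, U) = -1*1 = -1)
(Z(-4)*W)/(57 + B(-9, 8)) = ((3/7)*32)/(57 - 1) = (96/7)/56 = (96/7)*(1/56) = 12/49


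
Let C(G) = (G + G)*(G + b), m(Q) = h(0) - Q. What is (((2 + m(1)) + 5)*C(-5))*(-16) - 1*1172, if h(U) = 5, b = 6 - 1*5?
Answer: -8212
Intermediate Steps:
b = 1 (b = 6 - 5 = 1)
m(Q) = 5 - Q
C(G) = 2*G*(1 + G) (C(G) = (G + G)*(G + 1) = (2*G)*(1 + G) = 2*G*(1 + G))
(((2 + m(1)) + 5)*C(-5))*(-16) - 1*1172 = (((2 + (5 - 1*1)) + 5)*(2*(-5)*(1 - 5)))*(-16) - 1*1172 = (((2 + (5 - 1)) + 5)*(2*(-5)*(-4)))*(-16) - 1172 = (((2 + 4) + 5)*40)*(-16) - 1172 = ((6 + 5)*40)*(-16) - 1172 = (11*40)*(-16) - 1172 = 440*(-16) - 1172 = -7040 - 1172 = -8212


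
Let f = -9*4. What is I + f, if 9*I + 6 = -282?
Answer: -68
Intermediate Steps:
I = -32 (I = -2/3 + (1/9)*(-282) = -2/3 - 94/3 = -32)
f = -36
I + f = -32 - 36 = -68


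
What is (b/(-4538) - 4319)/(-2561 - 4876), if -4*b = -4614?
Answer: 39201551/67498212 ≈ 0.58078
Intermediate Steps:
b = 2307/2 (b = -1/4*(-4614) = 2307/2 ≈ 1153.5)
(b/(-4538) - 4319)/(-2561 - 4876) = ((2307/2)/(-4538) - 4319)/(-2561 - 4876) = ((2307/2)*(-1/4538) - 4319)/(-7437) = (-2307/9076 - 4319)*(-1/7437) = -39201551/9076*(-1/7437) = 39201551/67498212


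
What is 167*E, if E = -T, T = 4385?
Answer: -732295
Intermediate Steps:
E = -4385 (E = -1*4385 = -4385)
167*E = 167*(-4385) = -732295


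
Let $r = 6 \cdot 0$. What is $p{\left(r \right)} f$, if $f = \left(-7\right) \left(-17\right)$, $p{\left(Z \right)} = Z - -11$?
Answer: $1309$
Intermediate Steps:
$r = 0$
$p{\left(Z \right)} = 11 + Z$ ($p{\left(Z \right)} = Z + 11 = 11 + Z$)
$f = 119$
$p{\left(r \right)} f = \left(11 + 0\right) 119 = 11 \cdot 119 = 1309$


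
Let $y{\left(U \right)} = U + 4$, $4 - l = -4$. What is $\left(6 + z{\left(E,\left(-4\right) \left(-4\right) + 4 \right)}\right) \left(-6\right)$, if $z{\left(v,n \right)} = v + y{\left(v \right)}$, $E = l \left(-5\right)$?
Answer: $420$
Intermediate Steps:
$l = 8$ ($l = 4 - -4 = 4 + 4 = 8$)
$y{\left(U \right)} = 4 + U$
$E = -40$ ($E = 8 \left(-5\right) = -40$)
$z{\left(v,n \right)} = 4 + 2 v$ ($z{\left(v,n \right)} = v + \left(4 + v\right) = 4 + 2 v$)
$\left(6 + z{\left(E,\left(-4\right) \left(-4\right) + 4 \right)}\right) \left(-6\right) = \left(6 + \left(4 + 2 \left(-40\right)\right)\right) \left(-6\right) = \left(6 + \left(4 - 80\right)\right) \left(-6\right) = \left(6 - 76\right) \left(-6\right) = \left(-70\right) \left(-6\right) = 420$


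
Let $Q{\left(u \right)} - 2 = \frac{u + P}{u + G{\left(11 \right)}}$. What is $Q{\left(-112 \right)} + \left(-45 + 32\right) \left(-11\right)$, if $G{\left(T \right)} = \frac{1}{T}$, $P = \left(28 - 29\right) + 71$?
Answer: $\frac{178957}{1231} \approx 145.38$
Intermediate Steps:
$P = 70$ ($P = -1 + 71 = 70$)
$Q{\left(u \right)} = 2 + \frac{70 + u}{\frac{1}{11} + u}$ ($Q{\left(u \right)} = 2 + \frac{u + 70}{u + \frac{1}{11}} = 2 + \frac{70 + u}{u + \frac{1}{11}} = 2 + \frac{70 + u}{\frac{1}{11} + u}$)
$Q{\left(-112 \right)} + \left(-45 + 32\right) \left(-11\right) = \frac{772 + 33 \left(-112\right)}{1 + 11 \left(-112\right)} + \left(-45 + 32\right) \left(-11\right) = \frac{772 - 3696}{1 - 1232} - -143 = \frac{1}{-1231} \left(-2924\right) + 143 = \left(- \frac{1}{1231}\right) \left(-2924\right) + 143 = \frac{2924}{1231} + 143 = \frac{178957}{1231}$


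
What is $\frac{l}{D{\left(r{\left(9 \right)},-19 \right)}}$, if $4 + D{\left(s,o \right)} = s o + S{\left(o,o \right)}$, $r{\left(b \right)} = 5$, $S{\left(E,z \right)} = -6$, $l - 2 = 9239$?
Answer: $- \frac{9241}{105} \approx -88.01$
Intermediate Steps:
$l = 9241$ ($l = 2 + 9239 = 9241$)
$D{\left(s,o \right)} = -10 + o s$ ($D{\left(s,o \right)} = -4 + \left(s o - 6\right) = -4 + \left(o s - 6\right) = -4 + \left(-6 + o s\right) = -10 + o s$)
$\frac{l}{D{\left(r{\left(9 \right)},-19 \right)}} = \frac{9241}{-10 - 95} = \frac{9241}{-105} = 9241 \left(- \frac{1}{105}\right) = - \frac{9241}{105}$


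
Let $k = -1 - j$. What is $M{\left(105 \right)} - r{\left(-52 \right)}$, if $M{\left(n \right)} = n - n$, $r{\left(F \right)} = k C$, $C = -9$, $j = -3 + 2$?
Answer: $0$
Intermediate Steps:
$j = -1$
$k = 0$ ($k = -1 - -1 = -1 + 1 = 0$)
$r{\left(F \right)} = 0$ ($r{\left(F \right)} = 0 \left(-9\right) = 0$)
$M{\left(n \right)} = 0$
$M{\left(105 \right)} - r{\left(-52 \right)} = 0 - 0 = 0 + 0 = 0$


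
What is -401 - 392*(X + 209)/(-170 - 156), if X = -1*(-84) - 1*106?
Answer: -28711/163 ≈ -176.14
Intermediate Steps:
X = -22 (X = 84 - 106 = -22)
-401 - 392*(X + 209)/(-170 - 156) = -401 - 392*(-22 + 209)/(-170 - 156) = -401 - 73304/(-326) = -401 - 73304*(-1)/326 = -401 - 392*(-187/326) = -401 + 36652/163 = -28711/163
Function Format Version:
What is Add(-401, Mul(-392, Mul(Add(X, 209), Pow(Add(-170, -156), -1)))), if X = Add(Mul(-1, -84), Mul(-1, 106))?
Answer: Rational(-28711, 163) ≈ -176.14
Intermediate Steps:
X = -22 (X = Add(84, -106) = -22)
Add(-401, Mul(-392, Mul(Add(X, 209), Pow(Add(-170, -156), -1)))) = Add(-401, Mul(-392, Mul(Add(-22, 209), Pow(Add(-170, -156), -1)))) = Add(-401, Mul(-392, Mul(187, Pow(-326, -1)))) = Add(-401, Mul(-392, Mul(187, Rational(-1, 326)))) = Add(-401, Mul(-392, Rational(-187, 326))) = Add(-401, Rational(36652, 163)) = Rational(-28711, 163)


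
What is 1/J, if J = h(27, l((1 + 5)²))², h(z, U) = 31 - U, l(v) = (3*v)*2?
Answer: 1/34225 ≈ 2.9218e-5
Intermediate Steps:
l(v) = 6*v
J = 34225 (J = (31 - 6*(1 + 5)²)² = (31 - 6*6²)² = (31 - 6*36)² = (31 - 1*216)² = (31 - 216)² = (-185)² = 34225)
1/J = 1/34225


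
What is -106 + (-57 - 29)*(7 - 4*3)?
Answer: 324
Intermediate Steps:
-106 + (-57 - 29)*(7 - 4*3) = -106 - 86*(7 - 12) = -106 - 86*(-5) = -106 + 430 = 324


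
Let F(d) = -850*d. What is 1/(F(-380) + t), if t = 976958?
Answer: 1/1299958 ≈ 7.6926e-7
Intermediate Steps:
1/(F(-380) + t) = 1/(-850*(-380) + 976958) = 1/(323000 + 976958) = 1/1299958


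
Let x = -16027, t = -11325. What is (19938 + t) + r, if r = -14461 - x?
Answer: 10179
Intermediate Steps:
r = 1566 (r = -14461 - 1*(-16027) = -14461 + 16027 = 1566)
(19938 + t) + r = (19938 - 11325) + 1566 = 8613 + 1566 = 10179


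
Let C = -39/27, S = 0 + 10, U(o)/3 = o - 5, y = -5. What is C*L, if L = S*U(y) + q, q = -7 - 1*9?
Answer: 4108/9 ≈ 456.44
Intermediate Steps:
q = -16 (q = -7 - 9 = -16)
U(o) = -15 + 3*o (U(o) = 3*(o - 5) = 3*(-5 + o) = -15 + 3*o)
S = 10
C = -13/9 (C = -39*1/27 = -13/9 ≈ -1.4444)
L = -316 (L = 10*(-15 + 3*(-5)) - 16 = 10*(-15 - 15) - 16 = 10*(-30) - 16 = -300 - 16 = -316)
C*L = -13/9*(-316) = 4108/9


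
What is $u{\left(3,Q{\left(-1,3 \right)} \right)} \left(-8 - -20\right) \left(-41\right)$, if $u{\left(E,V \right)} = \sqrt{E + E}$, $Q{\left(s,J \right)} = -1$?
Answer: $- 492 \sqrt{6} \approx -1205.1$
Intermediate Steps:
$u{\left(E,V \right)} = \sqrt{2} \sqrt{E}$ ($u{\left(E,V \right)} = \sqrt{2 E} = \sqrt{2} \sqrt{E}$)
$u{\left(3,Q{\left(-1,3 \right)} \right)} \left(-8 - -20\right) \left(-41\right) = \sqrt{2} \sqrt{3} \left(-8 - -20\right) \left(-41\right) = \sqrt{6} \left(-8 + 20\right) \left(-41\right) = \sqrt{6} \cdot 12 \left(-41\right) = 12 \sqrt{6} \left(-41\right) = - 492 \sqrt{6}$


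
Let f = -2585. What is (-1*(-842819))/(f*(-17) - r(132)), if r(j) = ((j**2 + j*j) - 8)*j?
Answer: -842819/4554935 ≈ -0.18503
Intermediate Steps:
r(j) = j*(-8 + 2*j**2) (r(j) = ((j**2 + j**2) - 8)*j = (2*j**2 - 8)*j = (-8 + 2*j**2)*j = j*(-8 + 2*j**2))
(-1*(-842819))/(f*(-17) - r(132)) = (-1*(-842819))/(-2585*(-17) - 2*132*(-4 + 132**2)) = 842819/(43945 - 2*132*(-4 + 17424)) = 842819/(43945 - 2*132*17420) = 842819/(43945 - 1*4598880) = 842819/(43945 - 4598880) = 842819/(-4554935) = 842819*(-1/4554935) = -842819/4554935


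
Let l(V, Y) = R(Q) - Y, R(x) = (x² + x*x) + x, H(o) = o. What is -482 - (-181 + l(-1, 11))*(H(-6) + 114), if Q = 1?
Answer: 19930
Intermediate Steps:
R(x) = x + 2*x² (R(x) = (x² + x²) + x = 2*x² + x = x + 2*x²)
l(V, Y) = 3 - Y (l(V, Y) = 1*(1 + 2*1) - Y = 1*(1 + 2) - Y = 1*3 - Y = 3 - Y)
-482 - (-181 + l(-1, 11))*(H(-6) + 114) = -482 - (-181 + (3 - 1*11))*(-6 + 114) = -482 - (-181 + (3 - 11))*108 = -482 - (-181 - 8)*108 = -482 - (-189)*108 = -482 - 1*(-20412) = -482 + 20412 = 19930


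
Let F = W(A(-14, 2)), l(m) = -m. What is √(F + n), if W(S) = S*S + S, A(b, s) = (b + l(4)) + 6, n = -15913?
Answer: I*√15781 ≈ 125.62*I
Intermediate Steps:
A(b, s) = 2 + b (A(b, s) = (b - 1*4) + 6 = (b - 4) + 6 = (-4 + b) + 6 = 2 + b)
W(S) = S + S² (W(S) = S² + S = S + S²)
F = 132 (F = (2 - 14)*(1 + (2 - 14)) = -12*(1 - 12) = -12*(-11) = 132)
√(F + n) = √(132 - 15913) = √(-15781) = I*√15781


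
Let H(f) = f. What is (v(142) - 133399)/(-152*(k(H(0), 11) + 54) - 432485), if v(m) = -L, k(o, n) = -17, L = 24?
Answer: 133423/438109 ≈ 0.30454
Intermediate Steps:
v(m) = -24 (v(m) = -1*24 = -24)
(v(142) - 133399)/(-152*(k(H(0), 11) + 54) - 432485) = (-24 - 133399)/(-152*(-17 + 54) - 432485) = -133423/(-152*37 - 432485) = -133423/(-5624 - 432485) = -133423/(-438109) = -133423*(-1/438109) = 133423/438109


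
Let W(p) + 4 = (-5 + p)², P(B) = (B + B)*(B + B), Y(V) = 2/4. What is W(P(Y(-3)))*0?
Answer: 0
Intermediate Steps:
Y(V) = ½ (Y(V) = 2*(¼) = ½)
P(B) = 4*B² (P(B) = (2*B)*(2*B) = 4*B²)
W(p) = -4 + (-5 + p)²
W(P(Y(-3)))*0 = (-4 + (-5 + 4*(½)²)²)*0 = (-4 + (-5 + 4*(¼))²)*0 = (-4 + (-5 + 1)²)*0 = (-4 + (-4)²)*0 = (-4 + 16)*0 = 12*0 = 0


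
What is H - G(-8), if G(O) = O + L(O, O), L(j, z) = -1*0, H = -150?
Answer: -142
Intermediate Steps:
L(j, z) = 0
G(O) = O (G(O) = O + 0 = O)
H - G(-8) = -150 - 1*(-8) = -150 + 8 = -142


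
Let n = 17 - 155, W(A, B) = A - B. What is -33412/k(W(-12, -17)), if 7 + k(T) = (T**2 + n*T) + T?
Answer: 33412/667 ≈ 50.093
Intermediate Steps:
n = -138
k(T) = -7 + T**2 - 137*T (k(T) = -7 + ((T**2 - 138*T) + T) = -7 + (T**2 - 137*T) = -7 + T**2 - 137*T)
-33412/k(W(-12, -17)) = -33412/(-7 + (-12 - 1*(-17))**2 - 137*(-12 - 1*(-17))) = -33412/(-7 + (-12 + 17)**2 - 137*(-12 + 17)) = -33412/(-7 + 5**2 - 137*5) = -33412/(-7 + 25 - 685) = -33412/(-667) = -33412*(-1/667) = 33412/667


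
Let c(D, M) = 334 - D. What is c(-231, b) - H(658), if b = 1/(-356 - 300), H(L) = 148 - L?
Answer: 1075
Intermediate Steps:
b = -1/656 (b = 1/(-656) = -1/656 ≈ -0.0015244)
c(-231, b) - H(658) = (334 - 1*(-231)) - (148 - 1*658) = (334 + 231) - (148 - 658) = 565 - 1*(-510) = 565 + 510 = 1075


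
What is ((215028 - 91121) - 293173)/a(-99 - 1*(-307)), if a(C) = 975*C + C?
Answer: -84633/101504 ≈ -0.83379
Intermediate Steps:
a(C) = 976*C
((215028 - 91121) - 293173)/a(-99 - 1*(-307)) = ((215028 - 91121) - 293173)/((976*(-99 - 1*(-307)))) = (123907 - 293173)/((976*(-99 + 307))) = -169266/(976*208) = -169266/203008 = -169266*1/203008 = -84633/101504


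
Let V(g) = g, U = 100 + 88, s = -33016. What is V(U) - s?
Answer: 33204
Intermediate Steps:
U = 188
V(U) - s = 188 - 1*(-33016) = 188 + 33016 = 33204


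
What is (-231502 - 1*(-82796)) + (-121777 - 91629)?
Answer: -362112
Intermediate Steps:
(-231502 - 1*(-82796)) + (-121777 - 91629) = (-231502 + 82796) - 213406 = -148706 - 213406 = -362112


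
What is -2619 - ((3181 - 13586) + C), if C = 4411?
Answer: 3375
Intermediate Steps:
-2619 - ((3181 - 13586) + C) = -2619 - ((3181 - 13586) + 4411) = -2619 - (-10405 + 4411) = -2619 - 1*(-5994) = -2619 + 5994 = 3375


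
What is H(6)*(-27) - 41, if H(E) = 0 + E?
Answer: -203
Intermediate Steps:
H(E) = E
H(6)*(-27) - 41 = 6*(-27) - 41 = -162 - 41 = -203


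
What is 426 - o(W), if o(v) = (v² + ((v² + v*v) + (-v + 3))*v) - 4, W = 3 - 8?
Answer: 695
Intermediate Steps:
W = -5
o(v) = -4 + v² + v*(3 - v + 2*v²) (o(v) = (v² + ((v² + v²) + (3 - v))*v) - 4 = (v² + (2*v² + (3 - v))*v) - 4 = (v² + (3 - v + 2*v²)*v) - 4 = (v² + v*(3 - v + 2*v²)) - 4 = -4 + v² + v*(3 - v + 2*v²))
426 - o(W) = 426 - (-4 + 2*(-5)³ + 3*(-5)) = 426 - (-4 + 2*(-125) - 15) = 426 - (-4 - 250 - 15) = 426 - 1*(-269) = 426 + 269 = 695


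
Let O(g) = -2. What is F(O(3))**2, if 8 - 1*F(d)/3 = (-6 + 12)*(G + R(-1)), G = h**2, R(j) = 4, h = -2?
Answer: 14400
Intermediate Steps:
G = 4 (G = (-2)**2 = 4)
F(d) = -120 (F(d) = 24 - 3*(-6 + 12)*(4 + 4) = 24 - 18*8 = 24 - 3*48 = 24 - 144 = -120)
F(O(3))**2 = (-120)**2 = 14400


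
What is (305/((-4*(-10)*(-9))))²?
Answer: 3721/5184 ≈ 0.71779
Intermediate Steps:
(305/((-4*(-10)*(-9))))² = (305/((40*(-9))))² = (305/(-360))² = (305*(-1/360))² = (-61/72)² = 3721/5184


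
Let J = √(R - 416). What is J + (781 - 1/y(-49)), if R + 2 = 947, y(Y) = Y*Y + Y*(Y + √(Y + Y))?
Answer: 3900203/4851 - I*√2/67914 ≈ 804.0 - 2.0824e-5*I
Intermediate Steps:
y(Y) = Y² + Y*(Y + √2*√Y) (y(Y) = Y² + Y*(Y + √(2*Y)) = Y² + Y*(Y + √2*√Y))
R = 945 (R = -2 + 947 = 945)
J = 23 (J = √(945 - 416) = √529 = 23)
J + (781 - 1/y(-49)) = 23 + (781 - 1/(2*(-49)² + √2*(-49)^(3/2))) = 23 + (781 - 1/(2*2401 + √2*(-343*I))) = 23 + (781 - 1/(4802 - 343*I*√2)) = 804 - 1/(4802 - 343*I*√2)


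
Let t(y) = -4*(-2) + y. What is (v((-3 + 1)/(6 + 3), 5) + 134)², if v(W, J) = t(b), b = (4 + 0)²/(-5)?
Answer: 481636/25 ≈ 19265.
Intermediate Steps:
b = -16/5 (b = 4²*(-⅕) = 16*(-⅕) = -16/5 ≈ -3.2000)
t(y) = 8 + y
v(W, J) = 24/5 (v(W, J) = 8 - 16/5 = 24/5)
(v((-3 + 1)/(6 + 3), 5) + 134)² = (24/5 + 134)² = (694/5)² = 481636/25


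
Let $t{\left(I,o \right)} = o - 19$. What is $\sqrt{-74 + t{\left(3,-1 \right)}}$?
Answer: $i \sqrt{94} \approx 9.6954 i$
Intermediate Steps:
$t{\left(I,o \right)} = -19 + o$
$\sqrt{-74 + t{\left(3,-1 \right)}} = \sqrt{-74 - 20} = \sqrt{-94} = i \sqrt{94}$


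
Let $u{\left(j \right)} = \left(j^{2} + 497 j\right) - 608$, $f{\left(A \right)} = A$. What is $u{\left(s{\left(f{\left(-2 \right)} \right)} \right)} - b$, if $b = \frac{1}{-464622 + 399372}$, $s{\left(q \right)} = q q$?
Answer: $\frac{91089001}{65250} \approx 1396.0$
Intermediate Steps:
$s{\left(q \right)} = q^{2}$
$u{\left(j \right)} = -608 + j^{2} + 497 j$
$b = - \frac{1}{65250}$ ($b = \frac{1}{-65250} = - \frac{1}{65250} \approx -1.5326 \cdot 10^{-5}$)
$u{\left(s{\left(f{\left(-2 \right)} \right)} \right)} - b = \left(-608 + \left(\left(-2\right)^{2}\right)^{2} + 497 \left(-2\right)^{2}\right) - - \frac{1}{65250} = \left(-608 + 4^{2} + 497 \cdot 4\right) + \frac{1}{65250} = \left(-608 + 16 + 1988\right) + \frac{1}{65250} = 1396 + \frac{1}{65250} = \frac{91089001}{65250}$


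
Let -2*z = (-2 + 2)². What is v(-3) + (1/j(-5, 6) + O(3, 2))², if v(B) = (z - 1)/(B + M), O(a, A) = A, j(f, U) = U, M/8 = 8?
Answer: 10273/2196 ≈ 4.6781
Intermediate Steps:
M = 64 (M = 8*8 = 64)
z = 0 (z = -(-2 + 2)²/2 = -½*0² = -½*0 = 0)
v(B) = -1/(64 + B) (v(B) = (0 - 1)/(B + 64) = -1/(64 + B))
v(-3) + (1/j(-5, 6) + O(3, 2))² = -1/(64 - 3) + (1/6 + 2)² = -1/61 + (⅙ + 2)² = -1*1/61 + (13/6)² = -1/61 + 169/36 = 10273/2196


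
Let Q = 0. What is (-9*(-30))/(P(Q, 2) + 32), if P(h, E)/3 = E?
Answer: 135/19 ≈ 7.1053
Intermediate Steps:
P(h, E) = 3*E
(-9*(-30))/(P(Q, 2) + 32) = (-9*(-30))/(3*2 + 32) = 270/(6 + 32) = 270/38 = 270*(1/38) = 135/19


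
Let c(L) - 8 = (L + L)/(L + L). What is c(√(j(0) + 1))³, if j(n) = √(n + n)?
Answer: 729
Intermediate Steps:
j(n) = √2*√n (j(n) = √(2*n) = √2*√n)
c(L) = 9 (c(L) = 8 + (L + L)/(L + L) = 8 + (2*L)/((2*L)) = 8 + (2*L)*(1/(2*L)) = 8 + 1 = 9)
c(√(j(0) + 1))³ = 9³ = 729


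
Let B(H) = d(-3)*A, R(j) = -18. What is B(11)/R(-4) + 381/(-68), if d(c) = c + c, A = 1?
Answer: -1075/204 ≈ -5.2696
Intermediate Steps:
d(c) = 2*c
B(H) = -6 (B(H) = (2*(-3))*1 = -6*1 = -6)
B(11)/R(-4) + 381/(-68) = -6/(-18) + 381/(-68) = -6*(-1/18) + 381*(-1/68) = ⅓ - 381/68 = -1075/204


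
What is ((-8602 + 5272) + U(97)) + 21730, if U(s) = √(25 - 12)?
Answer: 18400 + √13 ≈ 18404.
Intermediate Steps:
U(s) = √13
((-8602 + 5272) + U(97)) + 21730 = ((-8602 + 5272) + √13) + 21730 = (-3330 + √13) + 21730 = 18400 + √13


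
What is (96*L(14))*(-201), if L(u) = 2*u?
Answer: -540288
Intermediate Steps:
(96*L(14))*(-201) = (96*(2*14))*(-201) = (96*28)*(-201) = 2688*(-201) = -540288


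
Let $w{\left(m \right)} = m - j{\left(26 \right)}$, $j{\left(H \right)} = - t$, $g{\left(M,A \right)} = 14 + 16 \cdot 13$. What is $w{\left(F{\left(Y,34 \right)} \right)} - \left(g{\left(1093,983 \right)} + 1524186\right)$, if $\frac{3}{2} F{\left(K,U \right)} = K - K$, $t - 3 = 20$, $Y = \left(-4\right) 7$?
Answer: $-1524385$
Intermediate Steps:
$Y = -28$
$t = 23$ ($t = 3 + 20 = 23$)
$g{\left(M,A \right)} = 222$ ($g{\left(M,A \right)} = 14 + 208 = 222$)
$j{\left(H \right)} = -23$ ($j{\left(H \right)} = \left(-1\right) 23 = -23$)
$F{\left(K,U \right)} = 0$ ($F{\left(K,U \right)} = \frac{2 \left(K - K\right)}{3} = \frac{2}{3} \cdot 0 = 0$)
$w{\left(m \right)} = 23 + m$ ($w{\left(m \right)} = m - -23 = m + 23 = 23 + m$)
$w{\left(F{\left(Y,34 \right)} \right)} - \left(g{\left(1093,983 \right)} + 1524186\right) = \left(23 + 0\right) - \left(222 + 1524186\right) = 23 - 1524408 = -1524385$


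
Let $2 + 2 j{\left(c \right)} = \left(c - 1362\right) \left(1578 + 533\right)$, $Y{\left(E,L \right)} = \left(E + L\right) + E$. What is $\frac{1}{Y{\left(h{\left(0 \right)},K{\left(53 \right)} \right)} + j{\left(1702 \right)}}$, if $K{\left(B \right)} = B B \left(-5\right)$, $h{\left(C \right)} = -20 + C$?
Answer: $\frac{1}{344784} \approx 2.9004 \cdot 10^{-6}$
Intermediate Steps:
$K{\left(B \right)} = - 5 B^{2}$ ($K{\left(B \right)} = B^{2} \left(-5\right) = - 5 B^{2}$)
$Y{\left(E,L \right)} = L + 2 E$
$j{\left(c \right)} = -1437592 + \frac{2111 c}{2}$ ($j{\left(c \right)} = -1 + \frac{\left(c - 1362\right) \left(1578 + 533\right)}{2} = -1 + \frac{\left(-1362 + c\right) 2111}{2} = -1 + \frac{-2875182 + 2111 c}{2} = -1 + \left(-1437591 + \frac{2111 c}{2}\right) = -1437592 + \frac{2111 c}{2}$)
$\frac{1}{Y{\left(h{\left(0 \right)},K{\left(53 \right)} \right)} + j{\left(1702 \right)}} = \frac{1}{\left(- 5 \cdot 53^{2} + 2 \left(-20 + 0\right)\right) + \left(-1437592 + \frac{2111}{2} \cdot 1702\right)} = \frac{1}{\left(\left(-5\right) 2809 + 2 \left(-20\right)\right) + \left(-1437592 + 1796461\right)} = \frac{1}{\left(-14045 - 40\right) + 358869} = \frac{1}{-14085 + 358869} = \frac{1}{344784}$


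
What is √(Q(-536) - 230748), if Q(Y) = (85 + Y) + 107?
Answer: 2*I*√57773 ≈ 480.72*I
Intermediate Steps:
Q(Y) = 192 + Y
√(Q(-536) - 230748) = √((192 - 536) - 230748) = √(-344 - 230748) = √(-231092) = 2*I*√57773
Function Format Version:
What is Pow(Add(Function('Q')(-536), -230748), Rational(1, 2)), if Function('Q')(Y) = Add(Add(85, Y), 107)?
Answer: Mul(2, I, Pow(57773, Rational(1, 2))) ≈ Mul(480.72, I)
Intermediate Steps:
Function('Q')(Y) = Add(192, Y)
Pow(Add(Function('Q')(-536), -230748), Rational(1, 2)) = Pow(Add(Add(192, -536), -230748), Rational(1, 2)) = Pow(Add(-344, -230748), Rational(1, 2)) = Pow(-231092, Rational(1, 2)) = Mul(2, I, Pow(57773, Rational(1, 2)))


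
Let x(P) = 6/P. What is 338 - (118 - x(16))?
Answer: 1763/8 ≈ 220.38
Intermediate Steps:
338 - (118 - x(16)) = 338 - (118 - 6/16) = 338 - (118 - 1*3/8) = 338 - (118 - 3/8) = 338 - 1*941/8 = 338 - 941/8 = 1763/8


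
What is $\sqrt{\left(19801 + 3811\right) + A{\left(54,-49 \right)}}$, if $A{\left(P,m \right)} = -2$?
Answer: $\sqrt{23610} \approx 153.66$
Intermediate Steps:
$\sqrt{\left(19801 + 3811\right) + A{\left(54,-49 \right)}} = \sqrt{\left(19801 + 3811\right) - 2} = \sqrt{23612 - 2} = \sqrt{23610}$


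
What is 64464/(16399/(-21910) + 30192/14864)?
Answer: 1312125396960/26109499 ≈ 50255.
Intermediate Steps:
64464/(16399/(-21910) + 30192/14864) = 64464/(16399*(-1/21910) + 30192*(1/14864)) = 64464/(-16399/21910 + 1887/929) = 64464/(26109499/20354390) = 64464*(20354390/26109499) = 1312125396960/26109499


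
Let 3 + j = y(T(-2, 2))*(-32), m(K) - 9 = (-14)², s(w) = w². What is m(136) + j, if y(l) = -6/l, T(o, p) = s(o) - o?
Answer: 234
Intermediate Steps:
m(K) = 205 (m(K) = 9 + (-14)² = 9 + 196 = 205)
T(o, p) = o² - o
j = 29 (j = -3 - 6*(-1/(2*(-1 - 2)))*(-32) = -3 - 6/((-2*(-3)))*(-32) = -3 - 6/6*(-32) = -3 - 6*⅙*(-32) = -3 - 1*(-32) = -3 + 32 = 29)
m(136) + j = 205 + 29 = 234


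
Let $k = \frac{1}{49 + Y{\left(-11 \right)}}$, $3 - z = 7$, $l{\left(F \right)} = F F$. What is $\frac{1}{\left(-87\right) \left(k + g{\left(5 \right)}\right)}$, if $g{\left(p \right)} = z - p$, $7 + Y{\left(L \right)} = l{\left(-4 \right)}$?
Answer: $\frac{2}{1563} \approx 0.0012796$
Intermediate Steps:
$l{\left(F \right)} = F^{2}$
$Y{\left(L \right)} = 9$ ($Y{\left(L \right)} = -7 + \left(-4\right)^{2} = -7 + 16 = 9$)
$z = -4$ ($z = 3 - 7 = -4$)
$k = \frac{1}{58}$ ($k = \frac{1}{49 + 9} = \frac{1}{58} \approx 0.017241$)
$g{\left(p \right)} = -4 - p$
$\frac{1}{\left(-87\right) \left(k + g{\left(5 \right)}\right)} = \frac{1}{\left(-87\right) \left(\frac{1}{58} - 9\right)} = \frac{1}{\left(-87\right) \left(- \frac{521}{58}\right)} = \frac{1}{\frac{1563}{2}} = \frac{2}{1563}$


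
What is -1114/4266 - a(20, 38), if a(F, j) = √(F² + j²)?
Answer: -557/2133 - 2*√461 ≈ -43.203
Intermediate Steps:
-1114/4266 - a(20, 38) = -1114/4266 - √(20² + 38²) = -1114*1/4266 - √(400 + 1444) = -557/2133 - √1844 = -557/2133 - 2*√461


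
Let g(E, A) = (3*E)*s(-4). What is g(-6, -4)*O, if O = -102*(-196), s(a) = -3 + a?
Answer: 2518992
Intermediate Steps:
g(E, A) = -21*E (g(E, A) = (3*E)*(-3 - 4) = (3*E)*(-7) = -21*E)
O = 19992
g(-6, -4)*O = -21*(-6)*19992 = 126*19992 = 2518992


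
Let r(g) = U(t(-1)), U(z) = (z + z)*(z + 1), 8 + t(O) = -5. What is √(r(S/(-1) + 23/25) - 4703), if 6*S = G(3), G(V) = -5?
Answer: I*√4391 ≈ 66.265*I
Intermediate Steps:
S = -⅚ (S = (⅙)*(-5) = -⅚ ≈ -0.83333)
t(O) = -13 (t(O) = -8 - 5 = -13)
U(z) = 2*z*(1 + z) (U(z) = (2*z)*(1 + z) = 2*z*(1 + z))
r(g) = 312 (r(g) = 2*(-13)*(1 - 13) = 2*(-13)*(-12) = 312)
√(r(S/(-1) + 23/25) - 4703) = √(312 - 4703) = √(-4391) = I*√4391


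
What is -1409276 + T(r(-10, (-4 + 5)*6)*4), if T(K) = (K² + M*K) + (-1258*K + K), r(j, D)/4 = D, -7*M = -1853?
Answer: -10467236/7 ≈ -1.4953e+6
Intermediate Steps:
M = 1853/7 (M = -⅐*(-1853) = 1853/7 ≈ 264.71)
r(j, D) = 4*D
T(K) = K² - 6946*K/7 (T(K) = (K² + 1853*K/7) + (-1258*K + K) = (K² + 1853*K/7) - 1257*K = K² - 6946*K/7)
-1409276 + T(r(-10, (-4 + 5)*6)*4) = -1409276 + ((4*((-4 + 5)*6))*4)*(-6946 + 7*((4*((-4 + 5)*6))*4))/7 = -1409276 + ((4*(1*6))*4)*(-6946 + 7*((4*(1*6))*4))/7 = -1409276 + ((4*6)*4)*(-6946 + 7*((4*6)*4))/7 = -1409276 + (24*4)*(-6946 + 7*(24*4))/7 = -1409276 + (⅐)*96*(-6946 + 7*96) = -1409276 + (⅐)*96*(-6946 + 672) = -1409276 + (⅐)*96*(-6274) = -1409276 - 602304/7 = -10467236/7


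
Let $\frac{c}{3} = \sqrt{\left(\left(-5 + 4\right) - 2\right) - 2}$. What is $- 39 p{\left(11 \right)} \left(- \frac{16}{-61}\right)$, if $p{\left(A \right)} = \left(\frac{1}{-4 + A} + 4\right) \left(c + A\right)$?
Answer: $- \frac{199056}{427} - \frac{54288 i \sqrt{5}}{427} \approx -466.17 - 284.29 i$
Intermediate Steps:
$c = 3 i \sqrt{5}$ ($c = 3 \sqrt{\left(\left(-5 + 4\right) - 2\right) - 2} = 3 \sqrt{\left(-1 - 2\right) - 2} = 3 \sqrt{-3 - 2} = 3 \sqrt{-5} = 3 i \sqrt{5} \approx 6.7082 i$)
$p{\left(A \right)} = \left(4 + \frac{1}{-4 + A}\right) \left(A + 3 i \sqrt{5}\right)$ ($p{\left(A \right)} = \left(\frac{1}{-4 + A} + 4\right) \left(3 i \sqrt{5} + A\right) = \left(4 + \frac{1}{-4 + A}\right) \left(A + 3 i \sqrt{5}\right)$)
$- 39 p{\left(11 \right)} \left(- \frac{16}{-61}\right) = - 39 \frac{\left(-15\right) 11 + 4 \cdot 11^{2} - 45 i \sqrt{5} + 12 i 11 \sqrt{5}}{-4 + 11} \left(- \frac{16}{-61}\right) = - 39 \frac{-165 + 4 \cdot 121 - 45 i \sqrt{5} + 132 i \sqrt{5}}{7} \left(\left(-16\right) \left(- \frac{1}{61}\right)\right) = - 39 \frac{-165 + 484 - 45 i \sqrt{5} + 132 i \sqrt{5}}{7} \cdot \frac{16}{61} = - 39 \frac{319 + 87 i \sqrt{5}}{7} \cdot \frac{16}{61} = - 39 \left(\frac{319}{7} + \frac{87 i \sqrt{5}}{7}\right) \frac{16}{61} = \left(- \frac{12441}{7} - \frac{3393 i \sqrt{5}}{7}\right) \frac{16}{61} = - \frac{199056}{427} - \frac{54288 i \sqrt{5}}{427}$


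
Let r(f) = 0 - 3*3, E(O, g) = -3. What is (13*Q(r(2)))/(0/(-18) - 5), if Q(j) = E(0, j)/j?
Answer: -13/15 ≈ -0.86667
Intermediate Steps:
r(f) = -9 (r(f) = 0 - 9 = -9)
Q(j) = -3/j
(13*Q(r(2)))/(0/(-18) - 5) = (13*(-3/(-9)))/(0/(-18) - 5) = (13*(-3*(-⅑)))/(0*(-1/18) - 5) = (13*(⅓))/(0 - 5) = (13/3)/(-5) = (13/3)*(-⅕) = -13/15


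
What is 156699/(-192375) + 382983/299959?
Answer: 2963675476/6411623625 ≈ 0.46223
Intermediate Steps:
156699/(-192375) + 382983/299959 = 156699*(-1/192375) + 382983*(1/299959) = -17411/21375 + 382983/299959 = 2963675476/6411623625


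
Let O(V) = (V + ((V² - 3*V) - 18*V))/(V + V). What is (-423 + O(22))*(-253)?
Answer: 106766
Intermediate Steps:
O(V) = (V² - 20*V)/(2*V) (O(V) = (V + (V² - 21*V))/((2*V)) = (V² - 20*V)*(1/(2*V)) = (V² - 20*V)/(2*V))
(-423 + O(22))*(-253) = (-423 + (-10 + (½)*22))*(-253) = (-423 + (-10 + 11))*(-253) = (-423 + 1)*(-253) = -422*(-253) = 106766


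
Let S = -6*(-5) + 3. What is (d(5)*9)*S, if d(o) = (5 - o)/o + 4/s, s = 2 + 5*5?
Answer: 44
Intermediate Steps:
S = 33 (S = 30 + 3 = 33)
s = 27 (s = 2 + 25 = 27)
d(o) = 4/27 + (5 - o)/o (d(o) = (5 - o)/o + 4/27 = 4/27 + (5 - o)/o)
(d(5)*9)*S = ((-23/27 + 5/5)*9)*33 = ((-23/27 + 5*(⅕))*9)*33 = ((-23/27 + 1)*9)*33 = ((4/27)*9)*33 = (4/3)*33 = 44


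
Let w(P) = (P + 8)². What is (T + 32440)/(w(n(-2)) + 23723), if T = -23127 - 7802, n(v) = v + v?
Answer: 1511/23739 ≈ 0.063650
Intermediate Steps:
n(v) = 2*v
w(P) = (8 + P)²
T = -30929
(T + 32440)/(w(n(-2)) + 23723) = (-30929 + 32440)/((8 + 2*(-2))² + 23723) = 1511/((8 - 4)² + 23723) = 1511/(4² + 23723) = 1511/(16 + 23723) = 1511/23739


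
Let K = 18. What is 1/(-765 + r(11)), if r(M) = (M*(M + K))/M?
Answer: -1/736 ≈ -0.0013587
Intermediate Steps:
r(M) = 18 + M (r(M) = (M*(M + 18))/M = (M*(18 + M))/M = 18 + M)
1/(-765 + r(11)) = 1/(-765 + (18 + 11)) = 1/(-765 + 29) = 1/(-736) = -1/736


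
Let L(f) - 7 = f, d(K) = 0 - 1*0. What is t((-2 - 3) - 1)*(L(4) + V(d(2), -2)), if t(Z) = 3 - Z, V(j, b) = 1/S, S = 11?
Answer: 1098/11 ≈ 99.818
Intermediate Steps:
d(K) = 0 (d(K) = 0 + 0 = 0)
V(j, b) = 1/11
L(f) = 7 + f
t((-2 - 3) - 1)*(L(4) + V(d(2), -2)) = (3 - ((-2 - 3) - 1))*((7 + 4) + 1/11) = (3 - (-5 - 1))*(11 + 1/11) = (3 - 1*(-6))*(122/11) = (3 + 6)*(122/11) = 9*(122/11) = 1098/11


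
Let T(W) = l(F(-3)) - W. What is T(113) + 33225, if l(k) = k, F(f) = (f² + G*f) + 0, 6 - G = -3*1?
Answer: 33094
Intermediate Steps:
G = 9 (G = 6 - (-3) = 6 - 1*(-3) = 6 + 3 = 9)
F(f) = f² + 9*f (F(f) = (f² + 9*f) + 0 = f² + 9*f)
T(W) = -18 - W (T(W) = -3*(9 - 3) - W = -3*6 - W = -18 - W)
T(113) + 33225 = (-18 - 1*113) + 33225 = (-18 - 113) + 33225 = -131 + 33225 = 33094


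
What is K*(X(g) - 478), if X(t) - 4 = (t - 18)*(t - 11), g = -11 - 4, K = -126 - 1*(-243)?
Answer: 44928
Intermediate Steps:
K = 117 (K = -126 + 243 = 117)
g = -15
X(t) = 4 + (-18 + t)*(-11 + t) (X(t) = 4 + (t - 18)*(t - 11) = 4 + (-18 + t)*(-11 + t))
K*(X(g) - 478) = 117*((202 + (-15)² - 29*(-15)) - 478) = 117*((202 + 225 + 435) - 478) = 117*(862 - 478) = 117*384 = 44928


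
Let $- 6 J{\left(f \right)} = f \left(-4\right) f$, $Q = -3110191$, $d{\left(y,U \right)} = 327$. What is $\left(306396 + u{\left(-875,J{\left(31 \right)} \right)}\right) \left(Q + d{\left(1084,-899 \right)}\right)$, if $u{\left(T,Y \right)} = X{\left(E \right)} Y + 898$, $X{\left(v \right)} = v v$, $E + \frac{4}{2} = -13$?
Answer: $-1403929443616$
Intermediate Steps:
$E = -15$ ($E = -2 - 13 = -15$)
$J{\left(f \right)} = \frac{2 f^{2}}{3}$ ($J{\left(f \right)} = - \frac{f \left(-4\right) f}{6} = - \frac{- 4 f f}{6} = - \frac{\left(-4\right) f^{2}}{6} = \frac{2 f^{2}}{3}$)
$X{\left(v \right)} = v^{2}$
$u{\left(T,Y \right)} = 898 + 225 Y$ ($u{\left(T,Y \right)} = \left(-15\right)^{2} Y + 898 = 225 Y + 898 = 898 + 225 Y$)
$\left(306396 + u{\left(-875,J{\left(31 \right)} \right)}\right) \left(Q + d{\left(1084,-899 \right)}\right) = \left(306396 + \left(898 + 225 \frac{2 \cdot 31^{2}}{3}\right)\right) \left(-3110191 + 327\right) = \left(306396 + \left(898 + 225 \cdot \frac{2}{3} \cdot 961\right)\right) \left(-3109864\right) = \left(306396 + \left(898 + 225 \cdot \frac{1922}{3}\right)\right) \left(-3109864\right) = \left(306396 + \left(898 + 144150\right)\right) \left(-3109864\right) = \left(306396 + 145048\right) \left(-3109864\right) = 451444 \left(-3109864\right) = -1403929443616$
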